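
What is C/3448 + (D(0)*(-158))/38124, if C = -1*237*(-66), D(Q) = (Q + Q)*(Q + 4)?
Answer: 7821/1724 ≈ 4.5365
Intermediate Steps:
D(Q) = 2*Q*(4 + Q) (D(Q) = (2*Q)*(4 + Q) = 2*Q*(4 + Q))
C = 15642 (C = -237*(-66) = 15642)
C/3448 + (D(0)*(-158))/38124 = 15642/3448 + ((2*0*(4 + 0))*(-158))/38124 = 15642*(1/3448) + ((2*0*4)*(-158))*(1/38124) = 7821/1724 + (0*(-158))*(1/38124) = 7821/1724 + 0*(1/38124) = 7821/1724 + 0 = 7821/1724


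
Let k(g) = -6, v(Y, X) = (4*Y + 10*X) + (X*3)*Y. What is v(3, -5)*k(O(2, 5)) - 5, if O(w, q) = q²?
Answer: 493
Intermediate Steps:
v(Y, X) = 4*Y + 10*X + 3*X*Y (v(Y, X) = (4*Y + 10*X) + (3*X)*Y = (4*Y + 10*X) + 3*X*Y = 4*Y + 10*X + 3*X*Y)
v(3, -5)*k(O(2, 5)) - 5 = (4*3 + 10*(-5) + 3*(-5)*3)*(-6) - 5 = (12 - 50 - 45)*(-6) - 5 = -83*(-6) - 5 = 498 - 5 = 493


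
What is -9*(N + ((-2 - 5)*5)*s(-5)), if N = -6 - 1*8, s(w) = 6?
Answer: 2016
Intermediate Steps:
N = -14 (N = -6 - 8 = -14)
-9*(N + ((-2 - 5)*5)*s(-5)) = -9*(-14 + ((-2 - 5)*5)*6) = -9*(-14 - 7*5*6) = -9*(-14 - 35*6) = -9*(-14 - 210) = -9*(-224) = 2016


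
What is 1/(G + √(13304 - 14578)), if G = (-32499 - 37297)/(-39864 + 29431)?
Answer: 364090834/71771591301 - 761932423*I*√26/143543182602 ≈ 0.0050729 - 0.027066*I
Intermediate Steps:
G = 69796/10433 (G = -69796/(-10433) = -69796*(-1/10433) = 69796/10433 ≈ 6.6899)
1/(G + √(13304 - 14578)) = 1/(69796/10433 + √(13304 - 14578)) = 1/(69796/10433 + √(-1274)) = 1/(69796/10433 + 7*I*√26)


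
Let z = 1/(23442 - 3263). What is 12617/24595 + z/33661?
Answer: 8570038214418/16706038620805 ≈ 0.51299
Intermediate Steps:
z = 1/20179 ≈ 4.9556e-5
12617/24595 + z/33661 = 12617/24595 + (1/20179)/33661 = 12617*(1/24595) + (1/20179)*(1/33661) = 12617/24595 + 1/679245319 = 8570038214418/16706038620805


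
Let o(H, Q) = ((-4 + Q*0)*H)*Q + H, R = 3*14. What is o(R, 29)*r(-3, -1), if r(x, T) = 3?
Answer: -14490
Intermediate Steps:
R = 42
o(H, Q) = H - 4*H*Q (o(H, Q) = ((-4 + 0)*H)*Q + H = (-4*H)*Q + H = -4*H*Q + H = H - 4*H*Q)
o(R, 29)*r(-3, -1) = (42*(1 - 4*29))*3 = (42*(1 - 116))*3 = (42*(-115))*3 = -4830*3 = -14490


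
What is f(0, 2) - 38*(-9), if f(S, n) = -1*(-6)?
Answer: 348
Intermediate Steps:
f(S, n) = 6
f(0, 2) - 38*(-9) = 6 - 38*(-9) = 6 + 342 = 348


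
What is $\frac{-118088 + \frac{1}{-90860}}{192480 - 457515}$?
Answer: $\frac{10729475681}{24081080100} \approx 0.44556$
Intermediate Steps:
$\frac{-118088 + \frac{1}{-90860}}{192480 - 457515} = \frac{-118088 - \frac{1}{90860}}{-265035} = \left(- \frac{10729475681}{90860}\right) \left(- \frac{1}{265035}\right) = \frac{10729475681}{24081080100}$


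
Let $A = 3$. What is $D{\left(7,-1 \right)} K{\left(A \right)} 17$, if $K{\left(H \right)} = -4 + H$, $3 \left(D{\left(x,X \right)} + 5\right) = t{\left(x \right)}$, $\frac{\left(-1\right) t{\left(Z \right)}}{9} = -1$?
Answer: $34$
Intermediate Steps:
$t{\left(Z \right)} = 9$ ($t{\left(Z \right)} = \left(-9\right) \left(-1\right) = 9$)
$D{\left(x,X \right)} = -2$ ($D{\left(x,X \right)} = -5 + \frac{1}{3} \cdot 9 = -5 + 3 = -2$)
$D{\left(7,-1 \right)} K{\left(A \right)} 17 = - 2 \left(-4 + 3\right) 17 = \left(-2\right) \left(-1\right) 17 = 2 \cdot 17 = 34$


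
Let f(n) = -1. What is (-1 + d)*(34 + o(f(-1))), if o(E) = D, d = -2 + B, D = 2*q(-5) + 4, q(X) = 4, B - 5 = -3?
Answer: -46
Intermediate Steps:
B = 2 (B = 5 - 3 = 2)
D = 12 (D = 2*4 + 4 = 8 + 4 = 12)
d = 0 (d = -2 + 2 = 0)
o(E) = 12
(-1 + d)*(34 + o(f(-1))) = (-1 + 0)*(34 + 12) = -1*46 = -46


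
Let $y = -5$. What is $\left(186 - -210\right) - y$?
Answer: $401$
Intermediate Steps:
$\left(186 - -210\right) - y = \left(186 - -210\right) - -5 = \left(186 + 210\right) + 5 = 396 + 5 = 401$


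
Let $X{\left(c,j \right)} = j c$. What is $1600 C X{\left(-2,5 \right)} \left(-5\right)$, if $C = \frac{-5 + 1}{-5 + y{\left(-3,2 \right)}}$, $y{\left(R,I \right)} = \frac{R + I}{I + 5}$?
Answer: $\frac{560000}{9} \approx 62222.0$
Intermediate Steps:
$X{\left(c,j \right)} = c j$
$y{\left(R,I \right)} = \frac{I + R}{5 + I}$
$C = \frac{7}{9}$ ($C = \frac{-5 + 1}{-5 + \frac{2 - 3}{5 + 2}} = - \frac{4}{-5 + \frac{1}{7} \left(-1\right)} = - \frac{4}{-5 - \frac{1}{7}} = - \frac{4}{- \frac{36}{7}} = \left(-4\right) \left(- \frac{7}{36}\right) = \frac{7}{9} \approx 0.77778$)
$1600 C X{\left(-2,5 \right)} \left(-5\right) = 1600 \frac{7 \left(\left(-2\right) 5\right)}{9} \left(-5\right) = 1600 \cdot \frac{7}{9} \left(-10\right) \left(-5\right) = 1600 \left(\left(- \frac{70}{9}\right) \left(-5\right)\right) = 1600 \cdot \frac{350}{9} = \frac{560000}{9}$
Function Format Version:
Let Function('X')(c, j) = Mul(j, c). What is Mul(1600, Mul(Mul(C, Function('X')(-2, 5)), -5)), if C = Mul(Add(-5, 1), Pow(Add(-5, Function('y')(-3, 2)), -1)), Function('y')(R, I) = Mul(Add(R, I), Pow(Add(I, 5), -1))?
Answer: Rational(560000, 9) ≈ 62222.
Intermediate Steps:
Function('X')(c, j) = Mul(c, j)
Function('y')(R, I) = Mul(Pow(Add(5, I), -1), Add(I, R)) (Function('y')(R, I) = Mul(Add(I, R), Pow(Add(5, I), -1)) = Mul(Pow(Add(5, I), -1), Add(I, R)))
C = Rational(7, 9) (C = Mul(Add(-5, 1), Pow(Add(-5, Mul(Pow(Add(5, 2), -1), Add(2, -3))), -1)) = Mul(-4, Pow(Add(-5, Mul(Pow(7, -1), -1)), -1)) = Mul(-4, Pow(Add(-5, Mul(Rational(1, 7), -1)), -1)) = Mul(-4, Pow(Add(-5, Rational(-1, 7)), -1)) = Mul(-4, Pow(Rational(-36, 7), -1)) = Mul(-4, Rational(-7, 36)) = Rational(7, 9) ≈ 0.77778)
Mul(1600, Mul(Mul(C, Function('X')(-2, 5)), -5)) = Mul(1600, Mul(Mul(Rational(7, 9), Mul(-2, 5)), -5)) = Mul(1600, Mul(Mul(Rational(7, 9), -10), -5)) = Mul(1600, Mul(Rational(-70, 9), -5)) = Mul(1600, Rational(350, 9)) = Rational(560000, 9)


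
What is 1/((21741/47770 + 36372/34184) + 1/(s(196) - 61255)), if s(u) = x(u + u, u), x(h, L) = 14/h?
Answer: 175048123999095/265917093537121 ≈ 0.65828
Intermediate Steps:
s(u) = 7/u (s(u) = 14/(u + u) = 14/((2*u)) = 14*(1/(2*u)) = 7/u)
1/((21741/47770 + 36372/34184) + 1/(s(196) - 61255)) = 1/((21741/47770 + 36372/34184) + 1/(7/196 - 61255)) = 1/((21741*(1/47770) + 36372*(1/34184)) + 1/(7*(1/196) - 61255)) = 1/((21741/47770 + 9093/8546) + 1/(1/28 - 61255)) = 1/(155042799/102060605 + 1/(-1715139/28)) = 1/(155042799/102060605 - 28/1715139) = 1/(265917093537121/175048123999095) = 175048123999095/265917093537121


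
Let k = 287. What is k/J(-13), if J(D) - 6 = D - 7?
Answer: -41/2 ≈ -20.500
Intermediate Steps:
J(D) = -1 + D (J(D) = 6 + (D - 7) = 6 + (-7 + D) = -1 + D)
k/J(-13) = 287/(-1 - 13) = 287/(-14) = 287*(-1/14) = -41/2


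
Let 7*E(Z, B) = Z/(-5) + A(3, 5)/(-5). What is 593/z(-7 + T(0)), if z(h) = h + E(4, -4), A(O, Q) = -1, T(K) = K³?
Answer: -20755/248 ≈ -83.689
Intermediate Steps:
E(Z, B) = 1/35 - Z/35 (E(Z, B) = (Z/(-5) - 1/(-5))/7 = (Z*(-⅕) - 1*(-⅕))/7 = (-Z/5 + ⅕)/7 = (⅕ - Z/5)/7 = 1/35 - Z/35)
z(h) = -3/35 + h (z(h) = h + (1/35 - 1/35*4) = h + (1/35 - 4/35) = h - 3/35 = -3/35 + h)
593/z(-7 + T(0)) = 593/(-3/35 + (-7 + 0³)) = 593/(-3/35 + (-7 + 0)) = 593/(-3/35 - 7) = 593/(-248/35) = 593*(-35/248) = -20755/248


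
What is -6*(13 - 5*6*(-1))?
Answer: -258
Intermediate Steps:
-6*(13 - 5*6*(-1)) = -6*(13 - 30*(-1)) = -6*(13 + 30) = -6*43 = -258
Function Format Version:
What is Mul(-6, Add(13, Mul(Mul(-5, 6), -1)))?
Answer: -258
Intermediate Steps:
Mul(-6, Add(13, Mul(Mul(-5, 6), -1))) = Mul(-6, Add(13, Mul(-30, -1))) = Mul(-6, Add(13, 30)) = Mul(-6, 43) = -258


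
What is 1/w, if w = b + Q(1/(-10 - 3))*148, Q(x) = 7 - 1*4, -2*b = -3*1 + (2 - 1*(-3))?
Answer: 1/443 ≈ 0.0022573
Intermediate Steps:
b = -1 (b = -(-3*1 + (2 - 1*(-3)))/2 = -(-3 + (2 + 3))/2 = -(-3 + 5)/2 = -1/2*2 = -1)
Q(x) = 3 (Q(x) = 7 - 4 = 3)
w = 443 (w = -1 + 3*148 = -1 + 444 = 443)
1/w = 1/443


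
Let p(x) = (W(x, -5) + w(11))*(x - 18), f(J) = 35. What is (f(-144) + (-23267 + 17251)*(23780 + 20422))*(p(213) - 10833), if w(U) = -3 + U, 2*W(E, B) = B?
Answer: 5191008644637/2 ≈ 2.5955e+12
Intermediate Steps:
W(E, B) = B/2
p(x) = -99 + 11*x/2 (p(x) = ((1/2)*(-5) + (-3 + 11))*(x - 18) = (-5/2 + 8)*(-18 + x) = 11*(-18 + x)/2 = -99 + 11*x/2)
(f(-144) + (-23267 + 17251)*(23780 + 20422))*(p(213) - 10833) = (35 + (-23267 + 17251)*(23780 + 20422))*((-99 + (11/2)*213) - 10833) = (35 - 6016*44202)*((-99 + 2343/2) - 10833) = (35 - 265919232)*(2145/2 - 10833) = -265919197*(-19521/2) = 5191008644637/2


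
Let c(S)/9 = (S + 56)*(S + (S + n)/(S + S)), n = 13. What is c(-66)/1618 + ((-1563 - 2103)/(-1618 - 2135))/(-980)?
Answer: 39798228497/10909996020 ≈ 3.6479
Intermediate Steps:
c(S) = 9*(56 + S)*(S + (13 + S)/(2*S)) (c(S) = 9*((S + 56)*(S + (S + 13)/(S + S))) = 9*((56 + S)*(S + (13 + S)/((2*S)))) = 9*((56 + S)*(S + (13 + S)*(1/(2*S)))) = 9*((56 + S)*(S + (13 + S)/(2*S))) = 9*(56 + S)*(S + (13 + S)/(2*S)))
c(-66)/1618 + ((-1563 - 2103)/(-1618 - 2135))/(-980) = (621/2 + 9*(-66)**2 + 3276/(-66) + (1017/2)*(-66))/1618 + ((-1563 - 2103)/(-1618 - 2135))/(-980) = (621/2 + 9*4356 + 3276*(-1/66) - 33561)*(1/1618) - 3666/(-3753)*(-1/980) = (621/2 + 39204 - 546/11 - 33561)*(1/1618) - 3666*(-1/3753)*(-1/980) = (129885/22)*(1/1618) + (1222/1251)*(-1/980) = 129885/35596 - 611/612990 = 39798228497/10909996020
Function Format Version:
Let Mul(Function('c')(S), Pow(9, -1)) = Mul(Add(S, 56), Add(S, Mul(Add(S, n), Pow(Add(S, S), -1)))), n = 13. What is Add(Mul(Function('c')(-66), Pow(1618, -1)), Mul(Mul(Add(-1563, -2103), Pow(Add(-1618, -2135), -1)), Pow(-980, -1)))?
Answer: Rational(39798228497, 10909996020) ≈ 3.6479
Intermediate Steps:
Function('c')(S) = Mul(9, Add(56, S), Add(S, Mul(Rational(1, 2), Pow(S, -1), Add(13, S)))) (Function('c')(S) = Mul(9, Mul(Add(S, 56), Add(S, Mul(Add(S, 13), Pow(Add(S, S), -1))))) = Mul(9, Mul(Add(56, S), Add(S, Mul(Add(13, S), Pow(Mul(2, S), -1))))) = Mul(9, Mul(Add(56, S), Add(S, Mul(Add(13, S), Mul(Rational(1, 2), Pow(S, -1)))))) = Mul(9, Mul(Add(56, S), Add(S, Mul(Rational(1, 2), Pow(S, -1), Add(13, S))))) = Mul(9, Add(56, S), Add(S, Mul(Rational(1, 2), Pow(S, -1), Add(13, S)))))
Add(Mul(Function('c')(-66), Pow(1618, -1)), Mul(Mul(Add(-1563, -2103), Pow(Add(-1618, -2135), -1)), Pow(-980, -1))) = Add(Mul(Add(Rational(621, 2), Mul(9, Pow(-66, 2)), Mul(3276, Pow(-66, -1)), Mul(Rational(1017, 2), -66)), Pow(1618, -1)), Mul(Mul(Add(-1563, -2103), Pow(Add(-1618, -2135), -1)), Pow(-980, -1))) = Add(Mul(Add(Rational(621, 2), Mul(9, 4356), Mul(3276, Rational(-1, 66)), -33561), Rational(1, 1618)), Mul(Mul(-3666, Pow(-3753, -1)), Rational(-1, 980))) = Add(Mul(Add(Rational(621, 2), 39204, Rational(-546, 11), -33561), Rational(1, 1618)), Mul(Mul(-3666, Rational(-1, 3753)), Rational(-1, 980))) = Add(Mul(Rational(129885, 22), Rational(1, 1618)), Mul(Rational(1222, 1251), Rational(-1, 980))) = Add(Rational(129885, 35596), Rational(-611, 612990)) = Rational(39798228497, 10909996020)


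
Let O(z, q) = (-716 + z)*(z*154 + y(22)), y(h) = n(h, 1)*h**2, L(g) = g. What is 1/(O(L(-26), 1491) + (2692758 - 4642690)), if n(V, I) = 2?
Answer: 1/302780 ≈ 3.3027e-6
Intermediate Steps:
y(h) = 2*h**2
O(z, q) = (-716 + z)*(968 + 154*z) (O(z, q) = (-716 + z)*(z*154 + 2*22**2) = (-716 + z)*(154*z + 2*484) = (-716 + z)*(154*z + 968) = (-716 + z)*(968 + 154*z))
1/(O(L(-26), 1491) + (2692758 - 4642690)) = 1/((-693088 - 109296*(-26) + 154*(-26)**2) + (2692758 - 4642690)) = 1/((-693088 + 2841696 + 154*676) - 1949932) = 1/((-693088 + 2841696 + 104104) - 1949932) = 1/(2252712 - 1949932) = 1/302780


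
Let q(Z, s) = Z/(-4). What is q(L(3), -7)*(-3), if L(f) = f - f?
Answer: 0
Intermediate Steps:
L(f) = 0
q(Z, s) = -Z/4 (q(Z, s) = Z*(-1/4) = -Z/4)
q(L(3), -7)*(-3) = -1/4*0*(-3) = 0*(-3) = 0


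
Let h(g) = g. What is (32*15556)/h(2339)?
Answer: 497792/2339 ≈ 212.82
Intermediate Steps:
(32*15556)/h(2339) = (32*15556)/2339 = 497792*(1/2339) = 497792/2339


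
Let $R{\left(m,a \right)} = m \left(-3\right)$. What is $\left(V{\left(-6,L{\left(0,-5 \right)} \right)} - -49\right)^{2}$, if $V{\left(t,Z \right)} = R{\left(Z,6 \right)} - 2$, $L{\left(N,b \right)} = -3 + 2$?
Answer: $2500$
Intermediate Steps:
$L{\left(N,b \right)} = -1$
$R{\left(m,a \right)} = - 3 m$
$V{\left(t,Z \right)} = -2 - 3 Z$ ($V{\left(t,Z \right)} = - 3 Z - 2 = -2 - 3 Z$)
$\left(V{\left(-6,L{\left(0,-5 \right)} \right)} - -49\right)^{2} = \left(\left(-2 - -3\right) - -49\right)^{2} = \left(\left(-2 + 3\right) + 49\right)^{2} = \left(1 + 49\right)^{2} = 50^{2} = 2500$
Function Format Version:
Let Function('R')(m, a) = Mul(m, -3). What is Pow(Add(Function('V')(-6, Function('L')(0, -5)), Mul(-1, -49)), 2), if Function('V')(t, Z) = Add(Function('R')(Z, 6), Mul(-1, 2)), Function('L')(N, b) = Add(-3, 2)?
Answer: 2500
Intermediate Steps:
Function('L')(N, b) = -1
Function('R')(m, a) = Mul(-3, m)
Function('V')(t, Z) = Add(-2, Mul(-3, Z)) (Function('V')(t, Z) = Add(Mul(-3, Z), Mul(-1, 2)) = Add(Mul(-3, Z), -2) = Add(-2, Mul(-3, Z)))
Pow(Add(Function('V')(-6, Function('L')(0, -5)), Mul(-1, -49)), 2) = Pow(Add(Add(-2, Mul(-3, -1)), Mul(-1, -49)), 2) = Pow(Add(Add(-2, 3), 49), 2) = Pow(Add(1, 49), 2) = Pow(50, 2) = 2500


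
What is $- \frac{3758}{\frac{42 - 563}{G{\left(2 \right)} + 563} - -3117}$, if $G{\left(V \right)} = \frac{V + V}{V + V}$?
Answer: $- \frac{2119512}{1757467} \approx -1.206$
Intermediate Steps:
$G{\left(V \right)} = 1$ ($G{\left(V \right)} = \frac{2 V}{2 V} = 2 V \frac{1}{2 V} = 1$)
$- \frac{3758}{\frac{42 - 563}{G{\left(2 \right)} + 563} - -3117} = - \frac{3758}{\frac{42 - 563}{1 + 563} - -3117} = - \frac{3758}{- \frac{521}{564} + 3117} = - \frac{3758}{\frac{1757467}{564}} = \left(-3758\right) \frac{564}{1757467} = - \frac{2119512}{1757467}$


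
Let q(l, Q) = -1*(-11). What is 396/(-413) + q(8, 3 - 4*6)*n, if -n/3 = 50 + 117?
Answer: -2276439/413 ≈ -5512.0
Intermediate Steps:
q(l, Q) = 11
n = -501 (n = -3*(50 + 117) = -3*167 = -501)
396/(-413) + q(8, 3 - 4*6)*n = 396/(-413) + 11*(-501) = 396*(-1/413) - 5511 = -396/413 - 5511 = -2276439/413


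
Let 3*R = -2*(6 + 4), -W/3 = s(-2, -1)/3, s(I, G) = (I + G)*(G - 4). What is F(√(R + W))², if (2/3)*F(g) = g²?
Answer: 4225/4 ≈ 1056.3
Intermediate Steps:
s(I, G) = (-4 + G)*(G + I) (s(I, G) = (G + I)*(-4 + G) = (-4 + G)*(G + I))
W = -15 (W = -3*((-1)² - 4*(-1) - 4*(-2) - 1*(-2))/3 = -3*(1 + 4 + 8 + 2)/3 = -45/3 = -3*5 = -15)
R = -20/3 (R = (-2*(6 + 4))/3 = (-2*10)/3 = (⅓)*(-20) = -20/3 ≈ -6.6667)
F(g) = 3*g²/2
F(√(R + W))² = (3*(√(-20/3 - 15))²/2)² = (3*(√(-65/3))²/2)² = (3*(I*√195/3)²/2)² = ((3/2)*(-65/3))² = (-65/2)² = 4225/4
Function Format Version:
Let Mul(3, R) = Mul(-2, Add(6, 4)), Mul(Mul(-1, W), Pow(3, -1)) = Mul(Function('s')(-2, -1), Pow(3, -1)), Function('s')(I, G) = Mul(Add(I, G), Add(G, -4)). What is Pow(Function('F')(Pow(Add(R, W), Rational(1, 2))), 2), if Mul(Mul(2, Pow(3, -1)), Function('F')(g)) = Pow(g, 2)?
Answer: Rational(4225, 4) ≈ 1056.3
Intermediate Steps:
Function('s')(I, G) = Mul(Add(-4, G), Add(G, I)) (Function('s')(I, G) = Mul(Add(G, I), Add(-4, G)) = Mul(Add(-4, G), Add(G, I)))
W = -15 (W = Mul(-3, Mul(Add(Pow(-1, 2), Mul(-4, -1), Mul(-4, -2), Mul(-1, -2)), Pow(3, -1))) = Mul(-3, Mul(Add(1, 4, 8, 2), Rational(1, 3))) = Mul(-3, Mul(15, Rational(1, 3))) = Mul(-3, 5) = -15)
R = Rational(-20, 3) (R = Mul(Rational(1, 3), Mul(-2, Add(6, 4))) = Mul(Rational(1, 3), Mul(-2, 10)) = Mul(Rational(1, 3), -20) = Rational(-20, 3) ≈ -6.6667)
Function('F')(g) = Mul(Rational(3, 2), Pow(g, 2))
Pow(Function('F')(Pow(Add(R, W), Rational(1, 2))), 2) = Pow(Mul(Rational(3, 2), Pow(Pow(Add(Rational(-20, 3), -15), Rational(1, 2)), 2)), 2) = Pow(Mul(Rational(3, 2), Pow(Pow(Rational(-65, 3), Rational(1, 2)), 2)), 2) = Pow(Mul(Rational(3, 2), Pow(Mul(Rational(1, 3), I, Pow(195, Rational(1, 2))), 2)), 2) = Pow(Mul(Rational(3, 2), Rational(-65, 3)), 2) = Pow(Rational(-65, 2), 2) = Rational(4225, 4)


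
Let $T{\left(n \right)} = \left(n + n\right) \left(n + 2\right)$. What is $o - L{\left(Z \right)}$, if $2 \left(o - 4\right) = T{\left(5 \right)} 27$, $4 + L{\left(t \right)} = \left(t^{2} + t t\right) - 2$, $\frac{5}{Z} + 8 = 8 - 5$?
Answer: $953$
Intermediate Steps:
$T{\left(n \right)} = 2 n \left(2 + n\right)$
$Z = -1$ ($Z = \frac{5}{-8 + \left(8 - 5\right)} = \frac{5}{-8 + 3} = \frac{5}{-5} = 5 \left(- \frac{1}{5}\right) = -1$)
$L{\left(t \right)} = -6 + 2 t^{2}$ ($L{\left(t \right)} = -4 - \left(2 - t^{2} - t t\right) = -4 + \left(\left(t^{2} + t^{2}\right) - 2\right) = -4 + \left(2 t^{2} - 2\right) = -4 + \left(-2 + 2 t^{2}\right) = -6 + 2 t^{2}$)
$o = 949$ ($o = 4 + \frac{2 \cdot 5 \left(2 + 5\right) 27}{2} = 4 + \frac{2 \cdot 5 \cdot 7 \cdot 27}{2} = 4 + \frac{70 \cdot 27}{2} = 4 + \frac{1}{2} \cdot 1890 = 4 + 945 = 949$)
$o - L{\left(Z \right)} = 949 - \left(-6 + 2 \left(-1\right)^{2}\right) = 949 - \left(-6 + 2 \cdot 1\right) = 949 - \left(-6 + 2\right) = 949 - -4 = 949 + 4 = 953$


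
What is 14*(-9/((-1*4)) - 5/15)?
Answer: 161/6 ≈ 26.833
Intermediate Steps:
14*(-9/((-1*4)) - 5/15) = 14*(-9/(-4) - 5*1/15) = 14*(-9*(-¼) - ⅓) = 14*(9/4 - ⅓) = 14*(23/12) = 161/6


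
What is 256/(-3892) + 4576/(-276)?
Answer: -1117528/67137 ≈ -16.645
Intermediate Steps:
256/(-3892) + 4576/(-276) = 256*(-1/3892) + 4576*(-1/276) = -64/973 - 1144/69 = -1117528/67137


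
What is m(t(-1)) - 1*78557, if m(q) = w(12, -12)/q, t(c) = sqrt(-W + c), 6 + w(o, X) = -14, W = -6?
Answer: -78557 - 4*sqrt(5) ≈ -78566.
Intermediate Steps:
w(o, X) = -20 (w(o, X) = -6 - 14 = -20)
t(c) = sqrt(6 + c) (t(c) = sqrt(-1*(-6) + c) = sqrt(6 + c))
m(q) = -20/q
m(t(-1)) - 1*78557 = -20/sqrt(6 - 1) - 1*78557 = -20*sqrt(5)/5 - 78557 = -4*sqrt(5) - 78557 = -78557 - 4*sqrt(5)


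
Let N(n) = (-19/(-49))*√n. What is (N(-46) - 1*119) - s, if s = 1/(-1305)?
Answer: -155294/1305 + 19*I*√46/49 ≈ -119.0 + 2.6299*I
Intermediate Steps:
N(n) = 19*√n/49 (N(n) = (-19*(-1/49))*√n = 19*√n/49)
s = -1/1305 ≈ -0.00076628
(N(-46) - 1*119) - s = (19*√(-46)/49 - 1*119) - 1*(-1/1305) = (19*(I*√46)/49 - 119) + 1/1305 = (19*I*√46/49 - 119) + 1/1305 = (-119 + 19*I*√46/49) + 1/1305 = -155294/1305 + 19*I*√46/49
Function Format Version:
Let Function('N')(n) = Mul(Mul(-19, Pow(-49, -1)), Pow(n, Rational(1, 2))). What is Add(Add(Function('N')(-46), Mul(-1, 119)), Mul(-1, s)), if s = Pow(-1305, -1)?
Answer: Add(Rational(-155294, 1305), Mul(Rational(19, 49), I, Pow(46, Rational(1, 2)))) ≈ Add(-119.00, Mul(2.6299, I))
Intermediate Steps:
Function('N')(n) = Mul(Rational(19, 49), Pow(n, Rational(1, 2))) (Function('N')(n) = Mul(Mul(-19, Rational(-1, 49)), Pow(n, Rational(1, 2))) = Mul(Rational(19, 49), Pow(n, Rational(1, 2))))
s = Rational(-1, 1305) ≈ -0.00076628
Add(Add(Function('N')(-46), Mul(-1, 119)), Mul(-1, s)) = Add(Add(Mul(Rational(19, 49), Pow(-46, Rational(1, 2))), Mul(-1, 119)), Mul(-1, Rational(-1, 1305))) = Add(Add(Mul(Rational(19, 49), Mul(I, Pow(46, Rational(1, 2)))), -119), Rational(1, 1305)) = Add(Add(Mul(Rational(19, 49), I, Pow(46, Rational(1, 2))), -119), Rational(1, 1305)) = Add(Add(-119, Mul(Rational(19, 49), I, Pow(46, Rational(1, 2)))), Rational(1, 1305)) = Add(Rational(-155294, 1305), Mul(Rational(19, 49), I, Pow(46, Rational(1, 2))))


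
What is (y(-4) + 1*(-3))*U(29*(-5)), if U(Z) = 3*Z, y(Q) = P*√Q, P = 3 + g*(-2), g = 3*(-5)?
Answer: 1305 - 28710*I ≈ 1305.0 - 28710.0*I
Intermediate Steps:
g = -15
P = 33 (P = 3 - 15*(-2) = 3 + 30 = 33)
y(Q) = 33*√Q
(y(-4) + 1*(-3))*U(29*(-5)) = (33*√(-4) + 1*(-3))*(3*(29*(-5))) = (33*(2*I) - 3)*(3*(-145)) = (66*I - 3)*(-435) = (-3 + 66*I)*(-435) = 1305 - 28710*I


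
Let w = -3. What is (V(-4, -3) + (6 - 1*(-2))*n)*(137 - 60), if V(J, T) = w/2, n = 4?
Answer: 4697/2 ≈ 2348.5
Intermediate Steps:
V(J, T) = -3/2
(V(-4, -3) + (6 - 1*(-2))*n)*(137 - 60) = (-3/2 + (6 - 1*(-2))*4)*(137 - 60) = (-3/2 + (6 + 2)*4)*77 = (-3/2 + 8*4)*77 = (-3/2 + 32)*77 = (61/2)*77 = 4697/2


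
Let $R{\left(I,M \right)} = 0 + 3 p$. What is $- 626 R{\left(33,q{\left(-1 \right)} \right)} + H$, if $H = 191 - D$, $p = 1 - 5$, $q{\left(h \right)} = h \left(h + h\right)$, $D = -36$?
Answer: $7739$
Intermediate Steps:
$q{\left(h \right)} = 2 h^{2}$ ($q{\left(h \right)} = h 2 h = 2 h^{2}$)
$p = -4$
$H = 227$ ($H = 191 - -36 = 191 + 36 = 227$)
$R{\left(I,M \right)} = -12$ ($R{\left(I,M \right)} = 0 + 3 \left(-4\right) = 0 - 12 = -12$)
$- 626 R{\left(33,q{\left(-1 \right)} \right)} + H = \left(-626\right) \left(-12\right) + 227 = 7512 + 227 = 7739$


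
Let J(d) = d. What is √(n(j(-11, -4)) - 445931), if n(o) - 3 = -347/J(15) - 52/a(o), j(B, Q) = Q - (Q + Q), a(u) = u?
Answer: I*√100341930/15 ≈ 667.81*I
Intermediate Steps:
j(B, Q) = -Q (j(B, Q) = Q - 2*Q = -Q)
n(o) = -302/15 - 52/o (n(o) = 3 + (-347/15 - 52/o) = -302/15 - 52/o)
√(n(j(-11, -4)) - 445931) = √((-302/15 - 52/((-1*(-4)))) - 445931) = √((-302/15 - 52/4) - 445931) = √((-302/15 - 52*¼) - 445931) = √((-302/15 - 13) - 445931) = √(-497/15 - 445931) = √(-6689462/15) = I*√100341930/15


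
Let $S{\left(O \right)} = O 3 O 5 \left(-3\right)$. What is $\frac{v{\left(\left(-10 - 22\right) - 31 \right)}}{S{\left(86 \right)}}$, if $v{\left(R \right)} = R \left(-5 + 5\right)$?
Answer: $0$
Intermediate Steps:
$S{\left(O \right)} = - 45 O^{2}$ ($S{\left(O \right)} = 3 O 5 O \left(-3\right) = 3 O \left(- 15 O\right) = - 45 O^{2}$)
$v{\left(R \right)} = 0$ ($v{\left(R \right)} = R 0 = 0$)
$\frac{v{\left(\left(-10 - 22\right) - 31 \right)}}{S{\left(86 \right)}} = \frac{0}{\left(-45\right) 86^{2}} = \frac{0}{\left(-45\right) 7396} = \frac{0}{-332820} = 0 \left(- \frac{1}{332820}\right) = 0$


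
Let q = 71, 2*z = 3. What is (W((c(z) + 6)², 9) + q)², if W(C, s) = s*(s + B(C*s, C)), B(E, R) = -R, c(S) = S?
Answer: 2007889/16 ≈ 1.2549e+5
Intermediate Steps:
z = 3/2 (z = (½)*3 = 3/2 ≈ 1.5000)
W(C, s) = s*(s - C)
(W((c(z) + 6)², 9) + q)² = (9*(9 - (3/2 + 6)²) + 71)² = (9*(9 - (15/2)²) + 71)² = (9*(9 - 1*225/4) + 71)² = (9*(9 - 225/4) + 71)² = (9*(-189/4) + 71)² = (-1701/4 + 71)² = (-1417/4)² = 2007889/16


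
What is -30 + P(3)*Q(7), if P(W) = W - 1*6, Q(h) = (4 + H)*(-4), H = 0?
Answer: 18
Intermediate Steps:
Q(h) = -16 (Q(h) = (4 + 0)*(-4) = 4*(-4) = -16)
P(W) = -6 + W (P(W) = W - 6 = -6 + W)
-30 + P(3)*Q(7) = -30 + (-6 + 3)*(-16) = -30 - 3*(-16) = -30 + 48 = 18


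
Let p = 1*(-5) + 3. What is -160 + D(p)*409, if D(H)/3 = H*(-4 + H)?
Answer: 14564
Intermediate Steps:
p = -2 (p = -5 + 3 = -2)
D(H) = 3*H*(-4 + H) (D(H) = 3*(H*(-4 + H)) = 3*H*(-4 + H))
-160 + D(p)*409 = -160 + (3*(-2)*(-4 - 2))*409 = -160 + (3*(-2)*(-6))*409 = -160 + 36*409 = -160 + 14724 = 14564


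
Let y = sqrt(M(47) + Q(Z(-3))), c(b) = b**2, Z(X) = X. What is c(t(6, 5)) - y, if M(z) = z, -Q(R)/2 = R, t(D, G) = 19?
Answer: 361 - sqrt(53) ≈ 353.72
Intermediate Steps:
Q(R) = -2*R
y = sqrt(53) (y = sqrt(47 - 2*(-3)) = sqrt(47 + 6) = sqrt(53) ≈ 7.2801)
c(t(6, 5)) - y = 19**2 - sqrt(53) = 361 - sqrt(53)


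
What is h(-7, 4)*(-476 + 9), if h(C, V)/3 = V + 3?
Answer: -9807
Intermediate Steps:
h(C, V) = 9 + 3*V (h(C, V) = 3*(V + 3) = 3*(3 + V) = 9 + 3*V)
h(-7, 4)*(-476 + 9) = (9 + 3*4)*(-476 + 9) = (9 + 12)*(-467) = 21*(-467) = -9807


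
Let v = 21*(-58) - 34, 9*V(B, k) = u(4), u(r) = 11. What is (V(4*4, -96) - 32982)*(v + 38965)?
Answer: -3731412217/3 ≈ -1.2438e+9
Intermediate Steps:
V(B, k) = 11/9 (V(B, k) = (1/9)*11 = 11/9)
v = -1252 (v = -1218 - 34 = -1252)
(V(4*4, -96) - 32982)*(v + 38965) = (11/9 - 32982)*(-1252 + 38965) = -296827/9*37713 = -3731412217/3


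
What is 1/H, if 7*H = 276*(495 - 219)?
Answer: 7/76176 ≈ 9.1892e-5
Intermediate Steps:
H = 76176/7 (H = (276*(495 - 219))/7 = (276*276)/7 = (1/7)*76176 = 76176/7 ≈ 10882.)
1/H = 1/(76176/7) = 7/76176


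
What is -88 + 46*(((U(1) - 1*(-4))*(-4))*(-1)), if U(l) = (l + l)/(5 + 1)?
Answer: 2128/3 ≈ 709.33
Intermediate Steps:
U(l) = l/3 (U(l) = (2*l)/6 = (2*l)*(1/6) = l/3)
-88 + 46*(((U(1) - 1*(-4))*(-4))*(-1)) = -88 + 46*((((1/3)*1 - 1*(-4))*(-4))*(-1)) = -88 + 46*(((1/3 + 4)*(-4))*(-1)) = -88 + 46*(((13/3)*(-4))*(-1)) = -88 + 46*(-52/3*(-1)) = -88 + 46*(52/3) = -88 + 2392/3 = 2128/3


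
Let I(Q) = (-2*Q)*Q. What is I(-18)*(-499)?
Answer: 323352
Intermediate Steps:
I(Q) = -2*Q**2
I(-18)*(-499) = -2*(-18)**2*(-499) = -2*324*(-499) = -648*(-499) = 323352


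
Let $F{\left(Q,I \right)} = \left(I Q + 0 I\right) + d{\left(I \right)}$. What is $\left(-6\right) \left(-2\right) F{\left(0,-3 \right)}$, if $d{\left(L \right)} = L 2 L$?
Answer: $216$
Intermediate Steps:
$d{\left(L \right)} = 2 L^{2}$ ($d{\left(L \right)} = 2 L L = 2 L^{2}$)
$F{\left(Q,I \right)} = 2 I^{2} + I Q$ ($F{\left(Q,I \right)} = \left(I Q + 0 I\right) + 2 I^{2} = \left(I Q + 0\right) + 2 I^{2} = I Q + 2 I^{2} = 2 I^{2} + I Q$)
$\left(-6\right) \left(-2\right) F{\left(0,-3 \right)} = \left(-6\right) \left(-2\right) \left(- 3 \left(0 + 2 \left(-3\right)\right)\right) = 12 \left(- 3 \left(0 - 6\right)\right) = 12 \left(\left(-3\right) \left(-6\right)\right) = 12 \cdot 18 = 216$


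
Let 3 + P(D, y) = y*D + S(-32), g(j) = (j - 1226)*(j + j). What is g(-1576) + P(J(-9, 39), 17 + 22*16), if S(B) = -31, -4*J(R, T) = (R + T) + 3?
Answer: 35315303/4 ≈ 8.8288e+6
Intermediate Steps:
g(j) = 2*j*(-1226 + j) (g(j) = (-1226 + j)*(2*j) = 2*j*(-1226 + j))
J(R, T) = -3/4 - R/4 - T/4 (J(R, T) = -((R + T) + 3)/4 = -(3 + R + T)/4 = -3/4 - R/4 - T/4)
P(D, y) = -34 + D*y (P(D, y) = -3 + (y*D - 31) = -3 + (D*y - 31) = -3 + (-31 + D*y) = -34 + D*y)
g(-1576) + P(J(-9, 39), 17 + 22*16) = 2*(-1576)*(-1226 - 1576) + (-34 + (-3/4 - 1/4*(-9) - 1/4*39)*(17 + 22*16)) = 2*(-1576)*(-2802) + (-34 + (-3/4 + 9/4 - 39/4)*(17 + 352)) = 8831904 + (-34 - 33/4*369) = 8831904 + (-34 - 12177/4) = 8831904 - 12313/4 = 35315303/4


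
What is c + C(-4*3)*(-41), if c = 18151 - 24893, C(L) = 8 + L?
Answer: -6578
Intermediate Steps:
c = -6742
c + C(-4*3)*(-41) = -6742 + (8 - 4*3)*(-41) = -6742 + (8 - 12)*(-41) = -6742 - 4*(-41) = -6742 + 164 = -6578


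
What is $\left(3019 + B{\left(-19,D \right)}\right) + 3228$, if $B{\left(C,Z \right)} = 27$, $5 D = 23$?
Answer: $6274$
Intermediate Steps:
$D = \frac{23}{5}$ ($D = \frac{1}{5} \cdot 23 = \frac{23}{5} \approx 4.6$)
$\left(3019 + B{\left(-19,D \right)}\right) + 3228 = \left(3019 + 27\right) + 3228 = 3046 + 3228 = 6274$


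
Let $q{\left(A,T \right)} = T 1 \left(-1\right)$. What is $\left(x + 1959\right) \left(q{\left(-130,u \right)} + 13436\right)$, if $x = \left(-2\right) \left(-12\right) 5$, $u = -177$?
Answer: $28301427$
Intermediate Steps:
$x = 120$ ($x = 24 \cdot 5 = 120$)
$q{\left(A,T \right)} = - T$ ($q{\left(A,T \right)} = T \left(-1\right) = - T$)
$\left(x + 1959\right) \left(q{\left(-130,u \right)} + 13436\right) = \left(120 + 1959\right) \left(\left(-1\right) \left(-177\right) + 13436\right) = 2079 \left(177 + 13436\right) = 2079 \cdot 13613 = 28301427$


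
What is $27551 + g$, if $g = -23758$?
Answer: $3793$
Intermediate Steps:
$27551 + g = 27551 - 23758 = 3793$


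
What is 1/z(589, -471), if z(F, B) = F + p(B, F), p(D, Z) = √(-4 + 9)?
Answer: 589/346916 - √5/346916 ≈ 0.0016914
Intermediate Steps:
p(D, Z) = √5
z(F, B) = F + √5
1/z(589, -471) = 1/(589 + √5)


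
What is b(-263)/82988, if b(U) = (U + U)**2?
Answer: 69169/20747 ≈ 3.3339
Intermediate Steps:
b(U) = 4*U**2 (b(U) = (2*U)**2 = 4*U**2)
b(-263)/82988 = (4*(-263)**2)/82988 = (4*69169)*(1/82988) = 276676*(1/82988) = 69169/20747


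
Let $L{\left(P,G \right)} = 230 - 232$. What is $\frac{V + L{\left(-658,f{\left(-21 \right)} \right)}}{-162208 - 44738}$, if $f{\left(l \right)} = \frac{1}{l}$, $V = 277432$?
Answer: $- \frac{138715}{103473} \approx -1.3406$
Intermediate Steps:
$L{\left(P,G \right)} = -2$ ($L{\left(P,G \right)} = 230 - 232 = -2$)
$\frac{V + L{\left(-658,f{\left(-21 \right)} \right)}}{-162208 - 44738} = \frac{277432 - 2}{-162208 - 44738} = \frac{277430}{-206946} = 277430 \left(- \frac{1}{206946}\right) = - \frac{138715}{103473}$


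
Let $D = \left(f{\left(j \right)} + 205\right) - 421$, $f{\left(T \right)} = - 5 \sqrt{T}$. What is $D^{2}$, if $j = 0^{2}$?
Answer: $46656$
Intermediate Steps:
$j = 0$
$D = -216$ ($D = \left(- 5 \sqrt{0} + 205\right) - 421 = \left(\left(-5\right) 0 + 205\right) - 421 = \left(0 + 205\right) - 421 = 205 - 421 = -216$)
$D^{2} = \left(-216\right)^{2} = 46656$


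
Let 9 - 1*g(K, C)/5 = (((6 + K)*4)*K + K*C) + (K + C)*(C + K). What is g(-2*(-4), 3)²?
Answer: 8526400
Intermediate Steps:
g(K, C) = 45 - 5*(C + K)² - 5*C*K - 5*K*(24 + 4*K) (g(K, C) = 45 - 5*((((6 + K)*4)*K + K*C) + (K + C)*(C + K)) = 45 - 5*(((24 + 4*K)*K + C*K) + (C + K)*(C + K)) = 45 - 5*((K*(24 + 4*K) + C*K) + (C + K)²) = 45 - 5*((C*K + K*(24 + 4*K)) + (C + K)²) = 45 - 5*((C + K)² + C*K + K*(24 + 4*K)) = 45 + (-5*(C + K)² - 5*C*K - 5*K*(24 + 4*K)) = 45 - 5*(C + K)² - 5*C*K - 5*K*(24 + 4*K))
g(-2*(-4), 3)² = (45 - (-240)*(-4) - 20*(-2*(-4))² - 5*(3 - 2*(-4))² - 5*3*(-2*(-4)))² = (45 - 120*8 - 20*8² - 5*(3 + 8)² - 5*3*8)² = (45 - 960 - 20*64 - 5*11² - 120)² = (45 - 960 - 1280 - 5*121 - 120)² = (45 - 960 - 1280 - 605 - 120)² = (-2920)² = 8526400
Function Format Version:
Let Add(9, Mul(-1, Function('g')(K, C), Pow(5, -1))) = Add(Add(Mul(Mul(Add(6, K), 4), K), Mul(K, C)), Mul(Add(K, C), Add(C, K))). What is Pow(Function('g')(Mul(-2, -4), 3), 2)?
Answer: 8526400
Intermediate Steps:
Function('g')(K, C) = Add(45, Mul(-5, Pow(Add(C, K), 2)), Mul(-5, C, K), Mul(-5, K, Add(24, Mul(4, K)))) (Function('g')(K, C) = Add(45, Mul(-5, Add(Add(Mul(Mul(Add(6, K), 4), K), Mul(K, C)), Mul(Add(K, C), Add(C, K))))) = Add(45, Mul(-5, Add(Add(Mul(Add(24, Mul(4, K)), K), Mul(C, K)), Mul(Add(C, K), Add(C, K))))) = Add(45, Mul(-5, Add(Add(Mul(K, Add(24, Mul(4, K))), Mul(C, K)), Pow(Add(C, K), 2)))) = Add(45, Mul(-5, Add(Add(Mul(C, K), Mul(K, Add(24, Mul(4, K)))), Pow(Add(C, K), 2)))) = Add(45, Mul(-5, Add(Pow(Add(C, K), 2), Mul(C, K), Mul(K, Add(24, Mul(4, K)))))) = Add(45, Add(Mul(-5, Pow(Add(C, K), 2)), Mul(-5, C, K), Mul(-5, K, Add(24, Mul(4, K))))) = Add(45, Mul(-5, Pow(Add(C, K), 2)), Mul(-5, C, K), Mul(-5, K, Add(24, Mul(4, K)))))
Pow(Function('g')(Mul(-2, -4), 3), 2) = Pow(Add(45, Mul(-120, Mul(-2, -4)), Mul(-20, Pow(Mul(-2, -4), 2)), Mul(-5, Pow(Add(3, Mul(-2, -4)), 2)), Mul(-5, 3, Mul(-2, -4))), 2) = Pow(Add(45, Mul(-120, 8), Mul(-20, Pow(8, 2)), Mul(-5, Pow(Add(3, 8), 2)), Mul(-5, 3, 8)), 2) = Pow(Add(45, -960, Mul(-20, 64), Mul(-5, Pow(11, 2)), -120), 2) = Pow(Add(45, -960, -1280, Mul(-5, 121), -120), 2) = Pow(Add(45, -960, -1280, -605, -120), 2) = Pow(-2920, 2) = 8526400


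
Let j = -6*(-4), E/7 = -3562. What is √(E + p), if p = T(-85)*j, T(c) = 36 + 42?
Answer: I*√23062 ≈ 151.86*I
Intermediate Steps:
E = -24934 (E = 7*(-3562) = -24934)
T(c) = 78
j = 24
p = 1872 (p = 78*24 = 1872)
√(E + p) = √(-24934 + 1872) = √(-23062) = I*√23062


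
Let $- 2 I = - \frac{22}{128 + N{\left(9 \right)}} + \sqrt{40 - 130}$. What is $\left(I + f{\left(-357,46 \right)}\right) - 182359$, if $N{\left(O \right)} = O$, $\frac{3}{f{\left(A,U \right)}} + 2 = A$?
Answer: $- \frac{8968959159}{49183} - \frac{3 i \sqrt{10}}{2} \approx -1.8236 \cdot 10^{5} - 4.7434 i$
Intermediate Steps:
$f{\left(A,U \right)} = \frac{3}{-2 + A}$
$I = \frac{11}{137} - \frac{3 i \sqrt{10}}{2}$ ($I = - \frac{- \frac{22}{128 + 9} + \sqrt{40 - 130}}{2} = - \frac{- \frac{22}{137} + \sqrt{-90}}{2} = - \frac{\left(-22\right) \frac{1}{137} + 3 i \sqrt{10}}{2} = - \frac{- \frac{22}{137} + 3 i \sqrt{10}}{2} = \frac{11}{137} - \frac{3 i \sqrt{10}}{2} \approx 0.080292 - 4.7434 i$)
$\left(I + f{\left(-357,46 \right)}\right) - 182359 = \left(\left(\frac{11}{137} - \frac{3 i \sqrt{10}}{2}\right) + \frac{3}{-2 - 357}\right) - 182359 = \left(\left(\frac{11}{137} - \frac{3 i \sqrt{10}}{2}\right) + \frac{3}{-359}\right) - 182359 = \left(\left(\frac{11}{137} - \frac{3 i \sqrt{10}}{2}\right) + 3 \left(- \frac{1}{359}\right)\right) - 182359 = \left(\left(\frac{11}{137} - \frac{3 i \sqrt{10}}{2}\right) - \frac{3}{359}\right) - 182359 = \left(\frac{3538}{49183} - \frac{3 i \sqrt{10}}{2}\right) - 182359 = - \frac{8968959159}{49183} - \frac{3 i \sqrt{10}}{2}$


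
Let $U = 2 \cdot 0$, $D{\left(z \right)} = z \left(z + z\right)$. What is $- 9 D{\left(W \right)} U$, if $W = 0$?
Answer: $0$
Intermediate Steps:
$D{\left(z \right)} = 2 z^{2}$ ($D{\left(z \right)} = z 2 z = 2 z^{2}$)
$U = 0$
$- 9 D{\left(W \right)} U = - 9 \cdot 2 \cdot 0^{2} \cdot 0 = - 9 \cdot 2 \cdot 0 \cdot 0 = \left(-9\right) 0 \cdot 0 = 0 \cdot 0 = 0$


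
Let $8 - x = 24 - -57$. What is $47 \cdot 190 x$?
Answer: $-651890$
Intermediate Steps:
$x = -73$ ($x = 8 - \left(24 - -57\right) = 8 - \left(24 + 57\right) = 8 - 81 = -73$)
$47 \cdot 190 x = 47 \cdot 190 \left(-73\right) = 8930 \left(-73\right) = -651890$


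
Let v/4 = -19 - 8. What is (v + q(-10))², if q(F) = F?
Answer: 13924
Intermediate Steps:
v = -108 (v = 4*(-19 - 8) = 4*(-27) = -108)
(v + q(-10))² = (-108 - 10)² = (-118)² = 13924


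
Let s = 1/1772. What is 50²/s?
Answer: 4430000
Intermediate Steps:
s = 1/1772 ≈ 0.00056433
50²/s = 50²/(1/1772) = 2500*1772 = 4430000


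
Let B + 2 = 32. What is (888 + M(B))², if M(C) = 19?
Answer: 822649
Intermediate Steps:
B = 30 (B = -2 + 32 = 30)
(888 + M(B))² = (888 + 19)² = 907² = 822649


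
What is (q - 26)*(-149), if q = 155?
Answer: -19221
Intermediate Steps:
(q - 26)*(-149) = (155 - 26)*(-149) = 129*(-149) = -19221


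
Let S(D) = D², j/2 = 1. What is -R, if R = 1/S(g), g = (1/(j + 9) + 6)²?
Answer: -14641/20151121 ≈ -0.00072656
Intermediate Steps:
j = 2 (j = 2*1 = 2)
g = 4489/121 (g = (1/(2 + 9) + 6)² = (1/11 + 6)² = (67/11)² = 4489/121 ≈ 37.099)
R = 14641/20151121 (R = 1/((4489/121)²) = 1/(20151121/14641) = 14641/20151121 ≈ 0.00072656)
-R = -1*14641/20151121 = -14641/20151121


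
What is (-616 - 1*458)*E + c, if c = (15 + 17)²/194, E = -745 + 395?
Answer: 36462812/97 ≈ 3.7591e+5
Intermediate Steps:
E = -350
c = 512/97 (c = 32²*(1/194) = 1024*(1/194) = 512/97 ≈ 5.2784)
(-616 - 1*458)*E + c = (-616 - 1*458)*(-350) + 512/97 = (-616 - 458)*(-350) + 512/97 = -1074*(-350) + 512/97 = 375900 + 512/97 = 36462812/97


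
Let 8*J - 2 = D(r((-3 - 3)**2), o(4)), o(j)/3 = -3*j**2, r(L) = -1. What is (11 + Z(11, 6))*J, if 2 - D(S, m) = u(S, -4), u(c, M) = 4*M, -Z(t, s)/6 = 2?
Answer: -5/2 ≈ -2.5000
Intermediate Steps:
Z(t, s) = -12 (Z(t, s) = -6*2 = -12)
o(j) = -9*j**2 (o(j) = 3*(-3*j**2) = -9*j**2)
D(S, m) = 18 (D(S, m) = 2 - 4*(-4) = 2 - 1*(-16) = 2 + 16 = 18)
J = 5/2 (J = 1/4 + (1/8)*18 = 1/4 + 9/4 = 5/2 ≈ 2.5000)
(11 + Z(11, 6))*J = (11 - 12)*(5/2) = -1*5/2 = -5/2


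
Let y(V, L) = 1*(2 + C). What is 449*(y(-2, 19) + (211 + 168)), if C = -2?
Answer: 170171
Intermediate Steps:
y(V, L) = 0 (y(V, L) = 1*(2 - 2) = 1*0 = 0)
449*(y(-2, 19) + (211 + 168)) = 449*(0 + (211 + 168)) = 449*(0 + 379) = 449*379 = 170171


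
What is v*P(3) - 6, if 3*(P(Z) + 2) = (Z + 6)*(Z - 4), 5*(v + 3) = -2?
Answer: 11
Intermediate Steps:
v = -17/5 (v = -3 + (⅕)*(-2) = -3 - ⅖ = -17/5 ≈ -3.4000)
P(Z) = -2 + (-4 + Z)*(6 + Z)/3 (P(Z) = -2 + ((Z + 6)*(Z - 4))/3 = -2 + ((6 + Z)*(-4 + Z))/3 = -2 + ((-4 + Z)*(6 + Z))/3 = -2 + (-4 + Z)*(6 + Z)/3)
v*P(3) - 6 = -17*(-10 + (⅓)*3² + (⅔)*3)/5 - 6 = -17*(-10 + (⅓)*9 + 2)/5 - 6 = -17*(-10 + 3 + 2)/5 - 6 = -17/5*(-5) - 6 = 17 - 6 = 11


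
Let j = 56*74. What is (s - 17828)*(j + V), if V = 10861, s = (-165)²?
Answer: 141001985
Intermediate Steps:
s = 27225
j = 4144
(s - 17828)*(j + V) = (27225 - 17828)*(4144 + 10861) = 9397*15005 = 141001985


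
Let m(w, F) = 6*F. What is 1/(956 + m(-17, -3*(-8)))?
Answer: 1/1100 ≈ 0.00090909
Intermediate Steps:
1/(956 + m(-17, -3*(-8))) = 1/(956 + 6*(-3*(-8))) = 1/(956 + 6*24) = 1/(956 + 144) = 1/1100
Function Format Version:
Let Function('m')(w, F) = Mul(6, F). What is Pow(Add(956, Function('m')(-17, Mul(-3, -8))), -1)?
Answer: Rational(1, 1100) ≈ 0.00090909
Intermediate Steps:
Pow(Add(956, Function('m')(-17, Mul(-3, -8))), -1) = Pow(Add(956, Mul(6, Mul(-3, -8))), -1) = Pow(Add(956, Mul(6, 24)), -1) = Pow(Add(956, 144), -1) = Pow(1100, -1) = Rational(1, 1100)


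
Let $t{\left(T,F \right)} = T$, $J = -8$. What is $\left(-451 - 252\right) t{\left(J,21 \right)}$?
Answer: $5624$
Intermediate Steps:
$\left(-451 - 252\right) t{\left(J,21 \right)} = \left(-451 - 252\right) \left(-8\right) = \left(-703\right) \left(-8\right) = 5624$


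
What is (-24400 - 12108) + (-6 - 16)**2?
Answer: -36024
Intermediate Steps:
(-24400 - 12108) + (-6 - 16)**2 = -36508 + (-22)**2 = -36508 + 484 = -36024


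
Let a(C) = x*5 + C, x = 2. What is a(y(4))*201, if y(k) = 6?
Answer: 3216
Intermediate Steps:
a(C) = 10 + C (a(C) = 2*5 + C = 10 + C)
a(y(4))*201 = (10 + 6)*201 = 16*201 = 3216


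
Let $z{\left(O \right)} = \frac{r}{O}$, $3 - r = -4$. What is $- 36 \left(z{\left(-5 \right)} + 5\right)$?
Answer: $- \frac{648}{5} \approx -129.6$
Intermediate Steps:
$r = 7$ ($r = 3 - -4 = 3 + 4 = 7$)
$z{\left(O \right)} = \frac{7}{O}$
$- 36 \left(z{\left(-5 \right)} + 5\right) = - 36 \left(\frac{7}{-5} + 5\right) = - 36 \left(7 \left(- \frac{1}{5}\right) + 5\right) = - 36 \left(- \frac{7}{5} + 5\right) = \left(-36\right) \frac{18}{5} = - \frac{648}{5}$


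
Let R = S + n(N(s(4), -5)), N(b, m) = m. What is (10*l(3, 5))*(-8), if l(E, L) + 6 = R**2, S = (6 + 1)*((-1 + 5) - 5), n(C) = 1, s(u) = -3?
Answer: -2400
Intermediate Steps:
S = -7 (S = 7*(4 - 5) = 7*(-1) = -7)
R = -6 (R = -7 + 1 = -6)
l(E, L) = 30 (l(E, L) = -6 + (-6)**2 = -6 + 36 = 30)
(10*l(3, 5))*(-8) = (10*30)*(-8) = 300*(-8) = -2400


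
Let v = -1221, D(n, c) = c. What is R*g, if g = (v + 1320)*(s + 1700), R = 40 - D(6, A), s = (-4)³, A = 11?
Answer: 4696956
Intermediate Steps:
s = -64
R = 29 (R = 40 - 1*11 = 40 - 11 = 29)
g = 161964 (g = (-1221 + 1320)*(-64 + 1700) = 99*1636 = 161964)
R*g = 29*161964 = 4696956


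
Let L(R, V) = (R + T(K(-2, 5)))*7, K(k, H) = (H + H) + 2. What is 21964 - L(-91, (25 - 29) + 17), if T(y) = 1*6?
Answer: 22559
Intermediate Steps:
K(k, H) = 2 + 2*H (K(k, H) = 2*H + 2 = 2 + 2*H)
T(y) = 6
L(R, V) = 42 + 7*R (L(R, V) = (R + 6)*7 = (6 + R)*7 = 42 + 7*R)
21964 - L(-91, (25 - 29) + 17) = 21964 - (42 + 7*(-91)) = 21964 - (42 - 637) = 21964 - 1*(-595) = 21964 + 595 = 22559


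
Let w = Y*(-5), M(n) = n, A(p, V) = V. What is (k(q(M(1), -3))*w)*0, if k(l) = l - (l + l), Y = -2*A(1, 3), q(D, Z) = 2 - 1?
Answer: 0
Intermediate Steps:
q(D, Z) = 1
Y = -6 (Y = -2*3 = -6)
k(l) = -l (k(l) = l - 2*l = -l)
w = 30 (w = -6*(-5) = 30)
(k(q(M(1), -3))*w)*0 = (-1*1*30)*0 = -1*30*0 = -30*0 = 0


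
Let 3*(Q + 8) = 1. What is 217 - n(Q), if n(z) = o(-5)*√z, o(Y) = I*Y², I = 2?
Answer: 217 - 50*I*√69/3 ≈ 217.0 - 138.44*I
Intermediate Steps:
Q = -23/3 (Q = -8 + (⅓)*1 = -8 + ⅓ = -23/3 ≈ -7.6667)
o(Y) = 2*Y²
n(z) = 50*√z (n(z) = (2*(-5)²)*√z = (2*25)*√z = 50*√z)
217 - n(Q) = 217 - 50*√(-23/3) = 217 - 50*I*√69/3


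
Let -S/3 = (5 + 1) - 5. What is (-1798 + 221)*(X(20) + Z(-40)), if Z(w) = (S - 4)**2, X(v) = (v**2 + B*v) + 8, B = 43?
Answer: -2076909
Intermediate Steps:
X(v) = 8 + v**2 + 43*v (X(v) = (v**2 + 43*v) + 8 = 8 + v**2 + 43*v)
S = -3 (S = -3*((5 + 1) - 5) = -3*(6 - 5) = -3*1 = -3)
Z(w) = 49 (Z(w) = (-3 - 4)**2 = (-7)**2 = 49)
(-1798 + 221)*(X(20) + Z(-40)) = (-1798 + 221)*((8 + 20**2 + 43*20) + 49) = -1577*((8 + 400 + 860) + 49) = -1577*(1268 + 49) = -1577*1317 = -2076909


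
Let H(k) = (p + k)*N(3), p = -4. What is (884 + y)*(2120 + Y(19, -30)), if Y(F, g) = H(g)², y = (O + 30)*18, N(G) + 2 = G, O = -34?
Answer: 2660112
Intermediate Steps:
N(G) = -2 + G
H(k) = -4 + k (H(k) = (-4 + k)*(-2 + 3) = (-4 + k)*1 = -4 + k)
y = -72 (y = (-34 + 30)*18 = -4*18 = -72)
Y(F, g) = (-4 + g)²
(884 + y)*(2120 + Y(19, -30)) = (884 - 72)*(2120 + (-4 - 30)²) = 812*(2120 + (-34)²) = 812*(2120 + 1156) = 812*3276 = 2660112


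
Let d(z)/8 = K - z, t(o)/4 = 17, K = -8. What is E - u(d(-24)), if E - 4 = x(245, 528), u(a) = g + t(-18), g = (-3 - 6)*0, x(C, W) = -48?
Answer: -112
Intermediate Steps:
t(o) = 68 (t(o) = 4*17 = 68)
g = 0 (g = -9*0 = 0)
d(z) = -64 - 8*z (d(z) = 8*(-8 - z) = -64 - 8*z)
u(a) = 68 (u(a) = 0 + 68 = 68)
E = -44 (E = 4 - 48 = -44)
E - u(d(-24)) = -44 - 1*68 = -44 - 68 = -112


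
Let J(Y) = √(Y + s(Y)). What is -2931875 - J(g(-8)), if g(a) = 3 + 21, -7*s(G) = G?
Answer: -2931875 - 12*√7/7 ≈ -2.9319e+6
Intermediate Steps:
s(G) = -G/7
g(a) = 24
J(Y) = √42*√Y/7 (J(Y) = √(Y - Y/7) = √(6*Y/7) = √42*√Y/7)
-2931875 - J(g(-8)) = -2931875 - √42*√24/7 = -2931875 - √42*2*√6/7 = -2931875 - 12*√7/7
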